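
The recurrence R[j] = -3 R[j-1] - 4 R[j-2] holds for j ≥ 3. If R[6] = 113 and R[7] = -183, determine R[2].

-7

Rearranging, R[j-2] = (R[j] + 3 R[j-1]) / -4.
R[5] = (-183 + 3*113) / -4 = 156/-4 = -39
R[4] = (113 + 3*(-39)) / -4 = -4/-4 = 1
R[3] = (-39 + 3*1) / -4 = -36/-4 = 9
R[2] = (1 + 3*9) / -4 = 28/-4 = -7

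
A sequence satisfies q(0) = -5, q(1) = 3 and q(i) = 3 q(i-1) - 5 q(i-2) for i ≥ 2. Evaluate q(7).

-2013

q(2) = 3*3 - 5*(-5) = 34
q(3) = 3*34 - 5*3 = 87
q(4) = 3*87 - 5*34 = 91
q(5) = 3*91 - 5*87 = -162
q(6) = 3*(-162) - 5*91 = -941
q(7) = 3*(-941) - 5*(-162) = -2013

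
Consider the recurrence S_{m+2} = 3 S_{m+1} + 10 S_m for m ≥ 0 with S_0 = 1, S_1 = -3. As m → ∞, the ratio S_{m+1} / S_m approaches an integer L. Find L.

The characteristic equation is r^2 - 3r - 10 = 0, which factors as (r - 5)(r + 2) = 0.
So the roots are 5 and -2. Since |5| > |-2| and the coefficient of 5^m is non-zero, the ratio tends to 5.

5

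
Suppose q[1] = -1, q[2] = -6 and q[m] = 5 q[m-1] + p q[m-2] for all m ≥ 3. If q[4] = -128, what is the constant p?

q[3] = -30 - p
q[4] = -150 - 11p
So -150 - 11p = -128, giving p = -2.

-2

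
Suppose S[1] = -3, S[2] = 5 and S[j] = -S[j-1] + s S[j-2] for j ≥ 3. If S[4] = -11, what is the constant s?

S[3] = -5 - 3s
S[4] = 5 + 8s
So 5 + 8s = -11, giving s = -2.

-2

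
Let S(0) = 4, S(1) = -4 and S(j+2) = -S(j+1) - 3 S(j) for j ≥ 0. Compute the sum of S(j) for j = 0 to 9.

S(2) = -(-4) - 3(4) = -8
S(3) = -(-8) - 3(-4) = 20
S(4) = -20 - 3(-8) = 4
S(5) = -4 - 3(20) = -64
S(6) = -(-64) - 3(4) = 52
S(7) = -52 - 3(-64) = 140
S(8) = -140 - 3(52) = -296
S(9) = -(-296) - 3(140) = -124
Sum = 4 + (-4) + (-8) + 20 + 4 + (-64) + 52 + 140 + (-296) + (-124) = -276

-276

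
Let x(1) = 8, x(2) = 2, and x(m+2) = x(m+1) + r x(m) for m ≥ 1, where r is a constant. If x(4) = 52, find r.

x(3) = 2 + 8r
x(4) = 2 + 10r
So 2 + 10r = 52, giving r = 5.

5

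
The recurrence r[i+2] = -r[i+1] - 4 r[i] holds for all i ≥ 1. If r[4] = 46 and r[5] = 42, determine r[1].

7

Rearranging, r[i-2] = (r[i] + r[i-1]) / -4.
r[3] = (42 + 46) / -4 = 88/-4 = -22
r[2] = (46 + (-22)) / -4 = 24/-4 = -6
r[1] = (-22 + (-6)) / -4 = -28/-4 = 7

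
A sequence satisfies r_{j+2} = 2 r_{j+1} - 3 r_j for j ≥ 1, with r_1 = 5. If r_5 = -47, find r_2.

Let r_2 = x.
r_3 = -15 + 2x
r_4 = -30 + x
r_5 = -15 - 4x
So -15 - 4x = -47, giving x = 8.

8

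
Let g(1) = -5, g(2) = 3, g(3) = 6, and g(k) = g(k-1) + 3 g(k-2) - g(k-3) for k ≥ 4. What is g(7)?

g(4) = 6 + 3(3) - (-5) = 20
g(5) = 20 + 3(6) - 3 = 35
g(6) = 35 + 3(20) - 6 = 89
g(7) = 89 + 3(35) - 20 = 174

174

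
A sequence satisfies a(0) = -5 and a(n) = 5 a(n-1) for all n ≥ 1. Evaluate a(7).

-390625

a(1) = 5·(-5) = -25
a(2) = 5·(-25) = -125
a(3) = 5·(-125) = -625
a(4) = 5·(-625) = -3125
a(5) = 5·(-3125) = -15625
a(6) = 5·(-15625) = -78125
a(7) = 5·(-78125) = -390625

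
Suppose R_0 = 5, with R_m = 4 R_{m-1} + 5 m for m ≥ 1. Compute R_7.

R_1 = 4(5) + 5 = 25
R_2 = 4(25) + 10 = 110
R_3 = 4(110) + 15 = 455
R_4 = 4(455) + 20 = 1840
R_5 = 4(1840) + 25 = 7385
R_6 = 4(7385) + 30 = 29570
R_7 = 4(29570) + 35 = 118315

118315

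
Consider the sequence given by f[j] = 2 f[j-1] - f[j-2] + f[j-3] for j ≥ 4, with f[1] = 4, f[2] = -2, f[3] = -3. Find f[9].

-6

f[4] = 2*(-3) - (-2) + 4 = 0
f[5] = 2*0 - (-3) + (-2) = 1
f[6] = 2*1 - 0 + (-3) = -1
f[7] = 2*(-1) - 1 + 0 = -3
f[8] = 2*(-3) - (-1) + 1 = -4
f[9] = 2*(-4) - (-3) + (-1) = -6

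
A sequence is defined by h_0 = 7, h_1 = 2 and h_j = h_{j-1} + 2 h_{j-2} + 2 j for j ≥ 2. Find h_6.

316

h_2 = 2 + 2*7 + 4 = 20
h_3 = 20 + 2*2 + 6 = 30
h_4 = 30 + 2*20 + 8 = 78
h_5 = 78 + 2*30 + 10 = 148
h_6 = 148 + 2*78 + 12 = 316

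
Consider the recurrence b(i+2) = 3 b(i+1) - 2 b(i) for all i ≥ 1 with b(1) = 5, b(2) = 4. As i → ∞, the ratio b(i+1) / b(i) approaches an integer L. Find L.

2

The characteristic equation is r^2 - 3r + 2 = 0, which factors as (r - 2)(r - 1) = 0.
So the roots are 2 and 1. Since |2| > |1| and the coefficient of 2^i is non-zero, the ratio tends to 2.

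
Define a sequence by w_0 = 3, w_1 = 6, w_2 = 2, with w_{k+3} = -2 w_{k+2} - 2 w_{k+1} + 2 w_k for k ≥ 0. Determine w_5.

-32

w_3 = -2(2) - 2(6) + 2(3) = -10
w_4 = -2(-10) - 2(2) + 2(6) = 28
w_5 = -2(28) - 2(-10) + 2(2) = -32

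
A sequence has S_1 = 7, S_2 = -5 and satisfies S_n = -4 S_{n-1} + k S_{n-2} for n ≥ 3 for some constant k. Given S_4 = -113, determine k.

S_3 = 20 + 7k
S_4 = -80 - 33k
So -80 - 33k = -113, giving k = 1.

1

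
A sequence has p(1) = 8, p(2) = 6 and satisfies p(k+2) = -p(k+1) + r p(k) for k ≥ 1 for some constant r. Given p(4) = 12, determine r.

-3

p(3) = -6 + 8r
p(4) = 6 - 2r
So 6 - 2r = 12, giving r = -3.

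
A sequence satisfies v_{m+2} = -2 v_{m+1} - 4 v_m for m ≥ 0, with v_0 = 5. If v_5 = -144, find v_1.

-1

Let v_1 = y.
v_2 = -20 - 2y
v_3 = 40
v_4 = 8y
v_5 = -160 - 16y
So -160 - 16y = -144, giving y = -1.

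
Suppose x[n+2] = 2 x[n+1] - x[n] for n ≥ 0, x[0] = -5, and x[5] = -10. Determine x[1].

-6

Let x[1] = z.
x[2] = 5 + 2z
x[3] = 10 + 3z
x[4] = 15 + 4z
x[5] = 20 + 5z
So 20 + 5z = -10, giving z = -6.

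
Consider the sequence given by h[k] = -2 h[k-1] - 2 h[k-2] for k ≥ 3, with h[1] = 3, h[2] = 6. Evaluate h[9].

48

h[3] = -2*6 - 2*3 = -18
h[4] = -2*(-18) - 2*6 = 24
h[5] = -2*24 - 2*(-18) = -12
h[6] = -2*(-12) - 2*24 = -24
h[7] = -2*(-24) - 2*(-12) = 72
h[8] = -2*72 - 2*(-24) = -96
h[9] = -2*(-96) - 2*72 = 48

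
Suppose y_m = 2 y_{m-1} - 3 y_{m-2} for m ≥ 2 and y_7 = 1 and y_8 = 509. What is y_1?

7

Rearranging, y_{m-2} = (y_m - 2 y_{m-1}) / -3.
y_6 = (509 - 2(1)) / -3 = 507/-3 = -169
y_5 = (1 - 2(-169)) / -3 = 339/-3 = -113
y_4 = (-169 - 2(-113)) / -3 = 57/-3 = -19
y_3 = (-113 - 2(-19)) / -3 = -75/-3 = 25
y_2 = (-19 - 2(25)) / -3 = -69/-3 = 23
y_1 = (25 - 2(23)) / -3 = -21/-3 = 7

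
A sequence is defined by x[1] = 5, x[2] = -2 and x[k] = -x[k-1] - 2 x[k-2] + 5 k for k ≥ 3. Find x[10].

104

x[3] = -(-2) - 2(5) + 15 = 7
x[4] = -7 - 2(-2) + 20 = 17
x[5] = -17 - 2(7) + 25 = -6
x[6] = -(-6) - 2(17) + 30 = 2
x[7] = -2 - 2(-6) + 35 = 45
x[8] = -45 - 2(2) + 40 = -9
x[9] = -(-9) - 2(45) + 45 = -36
x[10] = -(-36) - 2(-9) + 50 = 104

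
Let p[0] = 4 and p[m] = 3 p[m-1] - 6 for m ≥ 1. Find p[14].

4782972

The fixed point is -6/(1 - 3) = 3, so p[m] - 3 = 3(p[m-1] - 3).
Hence p[m] = 1·3^m + 3.
p[14] = 1·3^{14} + 3 = 1·4782969 + 3 = 4782972.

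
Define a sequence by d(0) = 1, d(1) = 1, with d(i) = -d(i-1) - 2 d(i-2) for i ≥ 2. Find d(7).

17

d(2) = -1 - 2(1) = -3
d(3) = -(-3) - 2(1) = 1
d(4) = -1 - 2(-3) = 5
d(5) = -5 - 2(1) = -7
d(6) = -(-7) - 2(5) = -3
d(7) = -(-3) - 2(-7) = 17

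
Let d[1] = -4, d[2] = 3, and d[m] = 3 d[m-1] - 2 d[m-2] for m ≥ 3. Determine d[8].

885

d[3] = 3·3 - 2·(-4) = 17
d[4] = 3·17 - 2·3 = 45
d[5] = 3·45 - 2·17 = 101
d[6] = 3·101 - 2·45 = 213
d[7] = 3·213 - 2·101 = 437
d[8] = 3·437 - 2·213 = 885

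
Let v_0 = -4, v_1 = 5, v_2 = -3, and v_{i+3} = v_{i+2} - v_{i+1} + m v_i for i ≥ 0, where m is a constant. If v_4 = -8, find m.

v_3 = -8 - 4m
v_4 = -5 + m
So -5 + m = -8, giving m = -3.

-3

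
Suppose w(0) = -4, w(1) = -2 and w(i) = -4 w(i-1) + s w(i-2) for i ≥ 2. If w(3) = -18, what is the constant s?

1

w(2) = 8 - 4s
w(3) = -32 + 14s
So -32 + 14s = -18, giving s = 1.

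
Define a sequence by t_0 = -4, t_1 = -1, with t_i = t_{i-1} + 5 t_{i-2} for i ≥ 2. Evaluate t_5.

t_2 = (-1) + 5·(-4) = -21
t_3 = (-21) + 5·(-1) = -26
t_4 = (-26) + 5·(-21) = -131
t_5 = (-131) + 5·(-26) = -261

-261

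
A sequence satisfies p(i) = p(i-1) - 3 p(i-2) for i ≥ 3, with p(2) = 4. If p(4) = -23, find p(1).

Let p(1) = v.
p(3) = 4 - 3v
p(4) = -8 - 3v
So -8 - 3v = -23, giving v = 5.

5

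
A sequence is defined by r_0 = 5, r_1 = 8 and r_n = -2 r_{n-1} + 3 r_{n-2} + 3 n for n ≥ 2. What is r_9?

r_2 = -2*8 + 3*5 + 6 = 5
r_3 = -2*5 + 3*8 + 9 = 23
r_4 = -2*23 + 3*5 + 12 = -19
r_5 = -2*(-19) + 3*23 + 15 = 122
r_6 = -2*122 + 3*(-19) + 18 = -283
r_7 = -2*(-283) + 3*122 + 21 = 953
r_8 = -2*953 + 3*(-283) + 24 = -2731
r_9 = -2*(-2731) + 3*953 + 27 = 8348

8348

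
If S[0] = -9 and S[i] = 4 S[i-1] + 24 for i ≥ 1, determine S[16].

-4294967304

The fixed point is 24/(1 - 4) = -8, so S[i] + 8 = 4(S[i-1] + 8).
Hence S[i] = -1·4^i - 8.
S[16] = -1·4^{16} - 8 = -1·4294967296 - 8 = -4294967304.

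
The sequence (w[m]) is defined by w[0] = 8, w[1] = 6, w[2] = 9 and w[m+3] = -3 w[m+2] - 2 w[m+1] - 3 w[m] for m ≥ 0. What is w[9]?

-18747

w[3] = -3(9) - 2(6) - 3(8) = -63
w[4] = -3(-63) - 2(9) - 3(6) = 153
w[5] = -3(153) - 2(-63) - 3(9) = -360
w[6] = -3(-360) - 2(153) - 3(-63) = 963
w[7] = -3(963) - 2(-360) - 3(153) = -2628
w[8] = -3(-2628) - 2(963) - 3(-360) = 7038
w[9] = -3(7038) - 2(-2628) - 3(963) = -18747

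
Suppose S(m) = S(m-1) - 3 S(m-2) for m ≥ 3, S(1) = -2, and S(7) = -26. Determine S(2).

Let S(2) = w.
S(3) = 6 + w
S(4) = 6 - 2w
S(5) = -12 - 5w
S(6) = -30 + w
S(7) = 6 + 16w
So 6 + 16w = -26, giving w = -2.

-2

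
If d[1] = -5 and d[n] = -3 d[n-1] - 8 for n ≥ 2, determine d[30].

The fixed point is -8/(1 + 3) = -2, so d[n] + 2 = -3(d[n-1] + 2).
Hence d[n] = -3·(-3)^{n-1} - 2.
d[30] = -3·(-3)^{29} - 2 = -3·-68630377364883 - 2 = 205891132094647.

205891132094647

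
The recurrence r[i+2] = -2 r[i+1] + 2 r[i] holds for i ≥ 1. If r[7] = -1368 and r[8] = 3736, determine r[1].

-6

Rearranging, r[i-2] = (r[i] + 2 r[i-1]) / 2.
r[6] = (3736 + 2*(-1368)) / 2 = 1000/2 = 500
r[5] = (-1368 + 2*500) / 2 = -368/2 = -184
r[4] = (500 + 2*(-184)) / 2 = 132/2 = 66
r[3] = (-184 + 2*66) / 2 = -52/2 = -26
r[2] = (66 + 2*(-26)) / 2 = 14/2 = 7
r[1] = (-26 + 2*7) / 2 = -12/2 = -6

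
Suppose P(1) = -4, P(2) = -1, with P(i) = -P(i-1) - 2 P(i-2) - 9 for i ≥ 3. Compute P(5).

P(3) = -(-1) - 2*(-4) - 9 = 0
P(4) = -0 - 2*(-1) - 9 = -7
P(5) = -(-7) - 2*0 - 9 = -2

-2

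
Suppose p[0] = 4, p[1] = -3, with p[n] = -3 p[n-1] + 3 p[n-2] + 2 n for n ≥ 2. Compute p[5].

p[2] = -3·(-3) + 3·4 + 4 = 25
p[3] = -3·25 + 3·(-3) + 6 = -78
p[4] = -3·(-78) + 3·25 + 8 = 317
p[5] = -3·317 + 3·(-78) + 10 = -1175

-1175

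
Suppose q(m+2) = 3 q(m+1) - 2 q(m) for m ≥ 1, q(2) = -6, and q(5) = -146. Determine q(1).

4

Let q(1) = z.
q(3) = -18 - 2z
q(4) = -42 - 6z
q(5) = -90 - 14z
So -90 - 14z = -146, giving z = 4.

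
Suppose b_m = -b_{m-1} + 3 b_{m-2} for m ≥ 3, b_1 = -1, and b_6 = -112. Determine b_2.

Let b_2 = z.
b_3 = -3 - z
b_4 = 3 + 4z
b_5 = -12 - 7z
b_6 = 21 + 19z
So 21 + 19z = -112, giving z = -7.

-7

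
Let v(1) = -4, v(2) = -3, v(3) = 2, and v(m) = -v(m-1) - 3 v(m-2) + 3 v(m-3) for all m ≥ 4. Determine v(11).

v(4) = -2 - 3*(-3) + 3*(-4) = -5
v(5) = -(-5) - 3*2 + 3*(-3) = -10
v(6) = -(-10) - 3*(-5) + 3*2 = 31
v(7) = -31 - 3*(-10) + 3*(-5) = -16
v(8) = -(-16) - 3*31 + 3*(-10) = -107
v(9) = -(-107) - 3*(-16) + 3*31 = 248
v(10) = -248 - 3*(-107) + 3*(-16) = 25
v(11) = -25 - 3*248 + 3*(-107) = -1090

-1090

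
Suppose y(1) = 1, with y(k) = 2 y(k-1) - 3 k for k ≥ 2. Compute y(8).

y(2) = 2*1 - 6 = -4
y(3) = 2*(-4) - 9 = -17
y(4) = 2*(-17) - 12 = -46
y(5) = 2*(-46) - 15 = -107
y(6) = 2*(-107) - 18 = -232
y(7) = 2*(-232) - 21 = -485
y(8) = 2*(-485) - 24 = -994

-994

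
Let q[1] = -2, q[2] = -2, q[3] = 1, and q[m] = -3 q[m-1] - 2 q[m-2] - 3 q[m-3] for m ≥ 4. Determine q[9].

-674

q[4] = -3*1 - 2*(-2) - 3*(-2) = 7
q[5] = -3*7 - 2*1 - 3*(-2) = -17
q[6] = -3*(-17) - 2*7 - 3*1 = 34
q[7] = -3*34 - 2*(-17) - 3*7 = -89
q[8] = -3*(-89) - 2*34 - 3*(-17) = 250
q[9] = -3*250 - 2*(-89) - 3*34 = -674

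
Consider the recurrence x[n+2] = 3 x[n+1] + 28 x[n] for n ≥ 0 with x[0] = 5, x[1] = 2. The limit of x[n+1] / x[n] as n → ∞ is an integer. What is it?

The characteristic equation is r^2 - 3r - 28 = 0, which factors as (r - 7)(r + 4) = 0.
So the roots are 7 and -4. Since |7| > |-4| and the coefficient of 7^n is non-zero, the ratio tends to 7.

7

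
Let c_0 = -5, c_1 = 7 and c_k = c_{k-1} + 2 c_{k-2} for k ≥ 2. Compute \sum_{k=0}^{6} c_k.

79

c_2 = 7 + 2(-5) = -3
c_3 = (-3) + 2(7) = 11
c_4 = 11 + 2(-3) = 5
c_5 = 5 + 2(11) = 27
c_6 = 27 + 2(5) = 37
Sum = (-5) + 7 + (-3) + 11 + 5 + 27 + 37 = 79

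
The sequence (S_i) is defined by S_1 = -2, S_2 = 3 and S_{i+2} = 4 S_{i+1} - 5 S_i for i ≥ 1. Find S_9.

-1298

S_3 = 4*3 - 5*(-2) = 22
S_4 = 4*22 - 5*3 = 73
S_5 = 4*73 - 5*22 = 182
S_6 = 4*182 - 5*73 = 363
S_7 = 4*363 - 5*182 = 542
S_8 = 4*542 - 5*363 = 353
S_9 = 4*353 - 5*542 = -1298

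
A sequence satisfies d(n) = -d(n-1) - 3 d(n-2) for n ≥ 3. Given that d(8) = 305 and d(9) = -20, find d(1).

5

Rearranging, d(n-2) = (d(n) + d(n-1)) / -3.
d(7) = (-20 + 305) / -3 = 285/-3 = -95
d(6) = (305 + (-95)) / -3 = 210/-3 = -70
d(5) = (-95 + (-70)) / -3 = -165/-3 = 55
d(4) = (-70 + 55) / -3 = -15/-3 = 5
d(3) = (55 + 5) / -3 = 60/-3 = -20
d(2) = (5 + (-20)) / -3 = -15/-3 = 5
d(1) = (-20 + 5) / -3 = -15/-3 = 5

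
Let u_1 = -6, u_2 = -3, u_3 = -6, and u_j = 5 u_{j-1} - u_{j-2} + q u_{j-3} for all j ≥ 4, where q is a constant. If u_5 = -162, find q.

u_4 = -27 - 6q
u_5 = -129 - 33q
So -129 - 33q = -162, giving q = 1.

1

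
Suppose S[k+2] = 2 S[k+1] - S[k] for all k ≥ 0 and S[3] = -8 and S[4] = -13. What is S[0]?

Rearranging, S[k-2] = -(S[k] - 2 S[k-1]).
S[2] = -(-13 - 2(-8)) = -3
S[1] = -(-8 - 2(-3)) = 2
S[0] = -(-3 - 2(2)) = 7

7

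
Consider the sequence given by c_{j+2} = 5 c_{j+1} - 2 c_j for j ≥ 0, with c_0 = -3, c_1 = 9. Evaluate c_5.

c_2 = 5(9) - 2(-3) = 51
c_3 = 5(51) - 2(9) = 237
c_4 = 5(237) - 2(51) = 1083
c_5 = 5(1083) - 2(237) = 4941

4941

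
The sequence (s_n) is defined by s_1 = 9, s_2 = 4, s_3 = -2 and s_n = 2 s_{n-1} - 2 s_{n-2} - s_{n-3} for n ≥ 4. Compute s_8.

s_4 = 2(-2) - 2(4) - 9 = -21
s_5 = 2(-21) - 2(-2) - 4 = -42
s_6 = 2(-42) - 2(-21) - (-2) = -40
s_7 = 2(-40) - 2(-42) - (-21) = 25
s_8 = 2(25) - 2(-40) - (-42) = 172

172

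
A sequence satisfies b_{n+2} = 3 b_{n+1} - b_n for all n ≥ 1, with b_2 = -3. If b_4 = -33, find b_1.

Let b_1 = x.
b_3 = -9 - x
b_4 = -24 - 3x
So -24 - 3x = -33, giving x = 3.

3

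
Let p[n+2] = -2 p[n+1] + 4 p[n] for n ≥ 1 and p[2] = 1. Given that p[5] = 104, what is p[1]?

Let p[1] = y.
p[3] = -2 + 4y
p[4] = 8 - 8y
p[5] = -24 + 32y
So -24 + 32y = 104, giving y = 4.

4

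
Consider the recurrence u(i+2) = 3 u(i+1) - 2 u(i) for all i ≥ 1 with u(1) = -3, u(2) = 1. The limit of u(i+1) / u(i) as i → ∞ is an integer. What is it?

2

The characteristic equation is r^2 - 3r + 2 = 0, which factors as (r - 2)(r - 1) = 0.
So the roots are 2 and 1. Since |2| > |1| and the coefficient of 2^i is non-zero, the ratio tends to 2.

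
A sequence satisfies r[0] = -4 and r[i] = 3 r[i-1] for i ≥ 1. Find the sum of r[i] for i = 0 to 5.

r[1] = 3*(-4) = -12
r[2] = 3*(-12) = -36
r[3] = 3*(-36) = -108
r[4] = 3*(-108) = -324
r[5] = 3*(-324) = -972
Sum = (-4) + (-12) + (-36) + (-108) + (-324) + (-972) = -1456

-1456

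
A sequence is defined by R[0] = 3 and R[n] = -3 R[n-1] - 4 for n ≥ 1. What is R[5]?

-973

R[1] = -3*3 - 4 = -13
R[2] = -3*(-13) - 4 = 35
R[3] = -3*35 - 4 = -109
R[4] = -3*(-109) - 4 = 323
R[5] = -3*323 - 4 = -973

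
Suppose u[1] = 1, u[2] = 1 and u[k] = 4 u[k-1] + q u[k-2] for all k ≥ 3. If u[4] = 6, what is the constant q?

u[3] = 4 + q
u[4] = 16 + 5q
So 16 + 5q = 6, giving q = -2.

-2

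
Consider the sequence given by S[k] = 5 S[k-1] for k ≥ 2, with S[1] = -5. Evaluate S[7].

-78125

S[2] = 5·(-5) = -25
S[3] = 5·(-25) = -125
S[4] = 5·(-125) = -625
S[5] = 5·(-625) = -3125
S[6] = 5·(-3125) = -15625
S[7] = 5·(-15625) = -78125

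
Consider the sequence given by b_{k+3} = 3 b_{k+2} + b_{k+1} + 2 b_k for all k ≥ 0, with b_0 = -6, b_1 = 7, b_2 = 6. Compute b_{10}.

98851

b_3 = 3*6 + 7 + 2*(-6) = 13
b_4 = 3*13 + 6 + 2*7 = 59
b_5 = 3*59 + 13 + 2*6 = 202
b_6 = 3*202 + 59 + 2*13 = 691
b_7 = 3*691 + 202 + 2*59 = 2393
b_8 = 3*2393 + 691 + 2*202 = 8274
b_9 = 3*8274 + 2393 + 2*691 = 28597
b_{10} = 3*28597 + 8274 + 2*2393 = 98851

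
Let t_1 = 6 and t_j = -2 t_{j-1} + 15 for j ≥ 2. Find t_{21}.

1048581

The fixed point is 15/(1 + 2) = 5, so t_j - 5 = -2(t_{j-1} - 5).
Hence t_j = 1·(-2)^{j-1} + 5.
t_{21} = 1·(-2)^{20} + 5 = 1·1048576 + 5 = 1048581.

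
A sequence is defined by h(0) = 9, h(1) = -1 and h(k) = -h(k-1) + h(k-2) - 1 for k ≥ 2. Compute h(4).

h(2) = -(-1) + 9 - 1 = 9
h(3) = -9 + (-1) - 1 = -11
h(4) = -(-11) + 9 - 1 = 19

19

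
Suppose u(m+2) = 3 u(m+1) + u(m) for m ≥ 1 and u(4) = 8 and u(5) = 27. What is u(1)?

Rearranging, u(m-2) = u(m) - 3 u(m-1).
u(3) = 27 - 3(8) = 3
u(2) = 8 - 3(3) = -1
u(1) = 3 - 3(-1) = 6

6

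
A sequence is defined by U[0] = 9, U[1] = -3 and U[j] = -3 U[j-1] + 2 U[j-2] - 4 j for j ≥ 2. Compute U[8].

40751

U[2] = -3·(-3) + 2·9 - 8 = 19
U[3] = -3·19 + 2·(-3) - 12 = -75
U[4] = -3·(-75) + 2·19 - 16 = 247
U[5] = -3·247 + 2·(-75) - 20 = -911
U[6] = -3·(-911) + 2·247 - 24 = 3203
U[7] = -3·3203 + 2·(-911) - 28 = -11459
U[8] = -3·(-11459) + 2·3203 - 32 = 40751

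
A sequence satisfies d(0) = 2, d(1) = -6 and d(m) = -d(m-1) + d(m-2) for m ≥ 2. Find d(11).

-644

d(2) = -(-6) + 2 = 8
d(3) = -8 + (-6) = -14
d(4) = -(-14) + 8 = 22
d(5) = -22 + (-14) = -36
d(6) = -(-36) + 22 = 58
d(7) = -58 + (-36) = -94
d(8) = -(-94) + 58 = 152
d(9) = -152 + (-94) = -246
d(10) = -(-246) + 152 = 398
d(11) = -398 + (-246) = -644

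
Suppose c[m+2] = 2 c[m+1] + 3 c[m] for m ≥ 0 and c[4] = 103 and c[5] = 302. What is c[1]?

2

Rearranging, c[m-2] = (c[m] - 2 c[m-1]) / 3.
c[3] = (302 - 2(103)) / 3 = 96/3 = 32
c[2] = (103 - 2(32)) / 3 = 39/3 = 13
c[1] = (32 - 2(13)) / 3 = 6/3 = 2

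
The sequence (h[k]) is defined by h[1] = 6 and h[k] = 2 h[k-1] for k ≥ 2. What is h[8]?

768

h[2] = 2(6) = 12
h[3] = 2(12) = 24
h[4] = 2(24) = 48
h[5] = 2(48) = 96
h[6] = 2(96) = 192
h[7] = 2(192) = 384
h[8] = 2(384) = 768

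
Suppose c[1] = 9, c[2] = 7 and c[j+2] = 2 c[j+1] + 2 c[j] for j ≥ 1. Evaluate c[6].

c[3] = 2·7 + 2·9 = 32
c[4] = 2·32 + 2·7 = 78
c[5] = 2·78 + 2·32 = 220
c[6] = 2·220 + 2·78 = 596

596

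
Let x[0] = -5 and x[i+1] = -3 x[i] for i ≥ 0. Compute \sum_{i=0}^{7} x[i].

x[1] = -3·(-5) = 15
x[2] = -3·15 = -45
x[3] = -3·(-45) = 135
x[4] = -3·135 = -405
x[5] = -3·(-405) = 1215
x[6] = -3·1215 = -3645
x[7] = -3·(-3645) = 10935
Sum = (-5) + 15 + (-45) + 135 + (-405) + 1215 + (-3645) + 10935 = 8200

8200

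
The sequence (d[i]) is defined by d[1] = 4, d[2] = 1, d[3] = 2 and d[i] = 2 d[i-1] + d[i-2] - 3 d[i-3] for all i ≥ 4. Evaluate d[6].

-43

d[4] = 2·2 + 1 - 3·4 = -7
d[5] = 2·(-7) + 2 - 3·1 = -15
d[6] = 2·(-15) + (-7) - 3·2 = -43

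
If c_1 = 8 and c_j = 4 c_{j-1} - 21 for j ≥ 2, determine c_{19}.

68719476743

The fixed point is -21/(1 - 4) = 7, so c_j - 7 = 4(c_{j-1} - 7).
Hence c_j = 1·4^{j-1} + 7.
c_{19} = 1·4^{18} + 7 = 1·68719476736 + 7 = 68719476743.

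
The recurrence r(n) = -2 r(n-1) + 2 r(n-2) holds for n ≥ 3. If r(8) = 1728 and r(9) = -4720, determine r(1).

1

Rearranging, r(n-2) = (r(n) + 2 r(n-1)) / 2.
r(7) = (-4720 + 2·1728) / 2 = -1264/2 = -632
r(6) = (1728 + 2·(-632)) / 2 = 464/2 = 232
r(5) = (-632 + 2·232) / 2 = -168/2 = -84
r(4) = (232 + 2·(-84)) / 2 = 64/2 = 32
r(3) = (-84 + 2·32) / 2 = -20/2 = -10
r(2) = (32 + 2·(-10)) / 2 = 12/2 = 6
r(1) = (-10 + 2·6) / 2 = 2/2 = 1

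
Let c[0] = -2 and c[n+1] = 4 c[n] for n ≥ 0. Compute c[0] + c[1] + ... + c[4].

c[1] = 4(-2) = -8
c[2] = 4(-8) = -32
c[3] = 4(-32) = -128
c[4] = 4(-128) = -512
Sum = (-2) + (-8) + (-32) + (-128) + (-512) = -682

-682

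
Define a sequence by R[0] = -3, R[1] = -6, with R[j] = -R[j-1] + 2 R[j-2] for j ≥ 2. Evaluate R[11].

-2052

R[2] = -(-6) + 2·(-3) = 0
R[3] = -0 + 2·(-6) = -12
R[4] = -(-12) + 2·0 = 12
R[5] = -12 + 2·(-12) = -36
R[6] = -(-36) + 2·12 = 60
R[7] = -60 + 2·(-36) = -132
R[8] = -(-132) + 2·60 = 252
R[9] = -252 + 2·(-132) = -516
R[10] = -(-516) + 2·252 = 1020
R[11] = -1020 + 2·(-516) = -2052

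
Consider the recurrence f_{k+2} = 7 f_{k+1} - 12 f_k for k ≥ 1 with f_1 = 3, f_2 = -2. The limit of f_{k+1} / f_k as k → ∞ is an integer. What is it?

The characteristic equation is r^2 - 7r + 12 = 0, which factors as (r - 4)(r - 3) = 0.
So the roots are 4 and 3. Since |4| > |3| and the coefficient of 4^k is non-zero, the ratio tends to 4.

4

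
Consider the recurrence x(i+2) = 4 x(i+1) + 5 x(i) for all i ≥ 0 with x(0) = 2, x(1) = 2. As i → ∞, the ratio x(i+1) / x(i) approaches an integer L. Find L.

The characteristic equation is r^2 - 4r - 5 = 0, which factors as (r - 5)(r + 1) = 0.
So the roots are 5 and -1. Since |5| > |-1| and the coefficient of 5^i is non-zero, the ratio tends to 5.

5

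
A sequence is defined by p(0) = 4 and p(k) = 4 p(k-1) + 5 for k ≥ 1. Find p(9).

1485481

p(1) = 4·4 + 5 = 21
p(2) = 4·21 + 5 = 89
p(3) = 4·89 + 5 = 361
p(4) = 4·361 + 5 = 1449
p(5) = 4·1449 + 5 = 5801
p(6) = 4·5801 + 5 = 23209
p(7) = 4·23209 + 5 = 92841
p(8) = 4·92841 + 5 = 371369
p(9) = 4·371369 + 5 = 1485481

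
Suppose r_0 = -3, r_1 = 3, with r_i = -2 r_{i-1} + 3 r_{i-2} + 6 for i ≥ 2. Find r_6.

-813

r_2 = -2*3 + 3*(-3) + 6 = -9
r_3 = -2*(-9) + 3*3 + 6 = 33
r_4 = -2*33 + 3*(-9) + 6 = -87
r_5 = -2*(-87) + 3*33 + 6 = 279
r_6 = -2*279 + 3*(-87) + 6 = -813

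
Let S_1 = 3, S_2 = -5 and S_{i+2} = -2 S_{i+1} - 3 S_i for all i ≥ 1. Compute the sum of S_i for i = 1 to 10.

198

S_3 = -2·(-5) - 3·3 = 1
S_4 = -2·1 - 3·(-5) = 13
S_5 = -2·13 - 3·1 = -29
S_6 = -2·(-29) - 3·13 = 19
S_7 = -2·19 - 3·(-29) = 49
S_8 = -2·49 - 3·19 = -155
S_9 = -2·(-155) - 3·49 = 163
S_{10} = -2·163 - 3·(-155) = 139
Sum = 3 + (-5) + 1 + 13 + (-29) + 19 + 49 + (-155) + 163 + 139 = 198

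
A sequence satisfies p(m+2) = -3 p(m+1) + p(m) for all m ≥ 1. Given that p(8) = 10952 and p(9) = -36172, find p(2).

8

Rearranging, p(m-2) = p(m) + 3 p(m-1).
p(7) = -36172 + 3*10952 = -3316
p(6) = 10952 + 3*(-3316) = 1004
p(5) = -3316 + 3*1004 = -304
p(4) = 1004 + 3*(-304) = 92
p(3) = -304 + 3*92 = -28
p(2) = 92 + 3*(-28) = 8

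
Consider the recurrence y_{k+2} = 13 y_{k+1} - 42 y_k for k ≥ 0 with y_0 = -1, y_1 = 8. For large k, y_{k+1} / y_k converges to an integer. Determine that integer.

The characteristic equation is r^2 - 13r + 42 = 0, which factors as (r - 7)(r - 6) = 0.
So the roots are 7 and 6. Since |7| > |6| and the coefficient of 7^k is non-zero, the ratio tends to 7.

7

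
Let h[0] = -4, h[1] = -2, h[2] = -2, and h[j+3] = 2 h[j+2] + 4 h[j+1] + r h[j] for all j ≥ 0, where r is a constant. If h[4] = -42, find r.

h[3] = -12 - 4r
h[4] = -32 - 10r
So -32 - 10r = -42, giving r = 1.

1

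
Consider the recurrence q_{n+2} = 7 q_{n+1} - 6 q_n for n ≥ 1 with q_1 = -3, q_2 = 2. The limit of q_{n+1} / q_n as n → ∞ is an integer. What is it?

6

The characteristic equation is r^2 - 7r + 6 = 0, which factors as (r - 6)(r - 1) = 0.
So the roots are 6 and 1. Since |6| > |1| and the coefficient of 6^n is non-zero, the ratio tends to 6.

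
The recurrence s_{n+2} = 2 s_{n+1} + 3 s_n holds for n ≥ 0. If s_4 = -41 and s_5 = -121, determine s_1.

Rearranging, s_{n-2} = (s_n - 2 s_{n-1}) / 3.
s_3 = (-121 - 2·(-41)) / 3 = -39/3 = -13
s_2 = (-41 - 2·(-13)) / 3 = -15/3 = -5
s_1 = (-13 - 2·(-5)) / 3 = -3/3 = -1

-1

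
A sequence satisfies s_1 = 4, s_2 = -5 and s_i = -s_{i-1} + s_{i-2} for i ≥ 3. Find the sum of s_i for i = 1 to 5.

17

s_3 = -(-5) + 4 = 9
s_4 = -9 + (-5) = -14
s_5 = -(-14) + 9 = 23
Sum = 4 + (-5) + 9 + (-14) + 23 = 17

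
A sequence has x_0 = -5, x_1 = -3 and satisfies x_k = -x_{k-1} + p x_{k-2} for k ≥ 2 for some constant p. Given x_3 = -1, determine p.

1

x_2 = 3 - 5p
x_3 = -3 + 2p
So -3 + 2p = -1, giving p = 1.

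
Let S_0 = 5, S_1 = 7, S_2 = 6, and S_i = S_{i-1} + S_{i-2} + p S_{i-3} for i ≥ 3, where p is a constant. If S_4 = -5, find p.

S_3 = 13 + 5p
S_4 = 19 + 12p
So 19 + 12p = -5, giving p = -2.

-2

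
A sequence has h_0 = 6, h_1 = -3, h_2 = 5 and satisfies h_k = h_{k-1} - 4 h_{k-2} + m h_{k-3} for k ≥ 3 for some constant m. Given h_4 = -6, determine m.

h_3 = 17 + 6m
h_4 = -3 + 3m
So -3 + 3m = -6, giving m = -1.

-1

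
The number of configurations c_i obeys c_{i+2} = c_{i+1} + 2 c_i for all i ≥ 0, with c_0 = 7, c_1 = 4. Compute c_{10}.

c_2 = 4 + 2*7 = 18
c_3 = 18 + 2*4 = 26
c_4 = 26 + 2*18 = 62
c_5 = 62 + 2*26 = 114
c_6 = 114 + 2*62 = 238
c_7 = 238 + 2*114 = 466
c_8 = 466 + 2*238 = 942
c_9 = 942 + 2*466 = 1874
c_{10} = 1874 + 2*942 = 3758

3758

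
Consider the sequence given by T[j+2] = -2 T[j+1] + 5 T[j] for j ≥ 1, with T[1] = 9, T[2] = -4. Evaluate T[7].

5913

T[3] = -2*(-4) + 5*9 = 53
T[4] = -2*53 + 5*(-4) = -126
T[5] = -2*(-126) + 5*53 = 517
T[6] = -2*517 + 5*(-126) = -1664
T[7] = -2*(-1664) + 5*517 = 5913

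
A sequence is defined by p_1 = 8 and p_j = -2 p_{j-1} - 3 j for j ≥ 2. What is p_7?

611

p_2 = -2·8 - 6 = -22
p_3 = -2·(-22) - 9 = 35
p_4 = -2·35 - 12 = -82
p_5 = -2·(-82) - 15 = 149
p_6 = -2·149 - 18 = -316
p_7 = -2·(-316) - 21 = 611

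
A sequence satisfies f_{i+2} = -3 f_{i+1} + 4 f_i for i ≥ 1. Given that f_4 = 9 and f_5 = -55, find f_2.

-3

Rearranging, f_{i-2} = (f_i + 3 f_{i-1}) / 4.
f_3 = (-55 + 3(9)) / 4 = -28/4 = -7
f_2 = (9 + 3(-7)) / 4 = -12/4 = -3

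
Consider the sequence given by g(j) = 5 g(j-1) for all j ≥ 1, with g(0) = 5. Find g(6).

78125

g(1) = 5*5 = 25
g(2) = 5*25 = 125
g(3) = 5*125 = 625
g(4) = 5*625 = 3125
g(5) = 5*3125 = 15625
g(6) = 5*15625 = 78125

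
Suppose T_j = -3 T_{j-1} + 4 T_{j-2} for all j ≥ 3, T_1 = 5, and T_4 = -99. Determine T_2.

-3

Let T_2 = w.
T_3 = 20 - 3w
T_4 = -60 + 13w
So -60 + 13w = -99, giving w = -3.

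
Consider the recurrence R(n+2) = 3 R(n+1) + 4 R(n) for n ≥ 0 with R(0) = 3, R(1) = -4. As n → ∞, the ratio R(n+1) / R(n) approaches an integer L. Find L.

4

The characteristic equation is r^2 - 3r - 4 = 0, which factors as (r - 4)(r + 1) = 0.
So the roots are 4 and -1. Since |4| > |-1| and the coefficient of 4^n is non-zero, the ratio tends to 4.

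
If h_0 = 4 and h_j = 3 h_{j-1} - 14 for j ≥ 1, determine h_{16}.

-129140156

The fixed point is -14/(1 - 3) = 7, so h_j - 7 = 3(h_{j-1} - 7).
Hence h_j = -3·3^j + 7.
h_{16} = -3·3^{16} + 7 = -3·43046721 + 7 = -129140156.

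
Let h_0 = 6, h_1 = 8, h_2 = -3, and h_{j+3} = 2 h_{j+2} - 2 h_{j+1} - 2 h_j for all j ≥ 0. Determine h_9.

h_3 = 2·(-3) - 2·8 - 2·6 = -34
h_4 = 2·(-34) - 2·(-3) - 2·8 = -78
h_5 = 2·(-78) - 2·(-34) - 2·(-3) = -82
h_6 = 2·(-82) - 2·(-78) - 2·(-34) = 60
h_7 = 2·60 - 2·(-82) - 2·(-78) = 440
h_8 = 2·440 - 2·60 - 2·(-82) = 924
h_9 = 2·924 - 2·440 - 2·60 = 848

848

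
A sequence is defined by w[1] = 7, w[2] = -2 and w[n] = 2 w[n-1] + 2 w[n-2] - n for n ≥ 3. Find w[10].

w[3] = 2*(-2) + 2*7 - 3 = 7
w[4] = 2*7 + 2*(-2) - 4 = 6
w[5] = 2*6 + 2*7 - 5 = 21
w[6] = 2*21 + 2*6 - 6 = 48
w[7] = 2*48 + 2*21 - 7 = 131
w[8] = 2*131 + 2*48 - 8 = 350
w[9] = 2*350 + 2*131 - 9 = 953
w[10] = 2*953 + 2*350 - 10 = 2596

2596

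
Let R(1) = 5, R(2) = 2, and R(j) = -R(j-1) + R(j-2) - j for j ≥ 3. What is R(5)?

R(3) = -2 + 5 - 3 = 0
R(4) = -0 + 2 - 4 = -2
R(5) = -(-2) + 0 - 5 = -3

-3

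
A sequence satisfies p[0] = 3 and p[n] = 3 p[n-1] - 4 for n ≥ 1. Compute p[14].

The fixed point is -4/(1 - 3) = 2, so p[n] - 2 = 3(p[n-1] - 2).
Hence p[n] = 1·3^n + 2.
p[14] = 1·3^{14} + 2 = 1·4782969 + 2 = 4782971.

4782971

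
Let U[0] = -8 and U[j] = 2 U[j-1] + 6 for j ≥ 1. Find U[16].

The fixed point is 6/(1 - 2) = -6, so U[j] + 6 = 2(U[j-1] + 6).
Hence U[j] = -2·2^j - 6.
U[16] = -2·2^{16} - 6 = -2·65536 - 6 = -131078.

-131078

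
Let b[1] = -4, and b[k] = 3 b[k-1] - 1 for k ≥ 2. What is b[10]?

-88573

b[2] = 3*(-4) - 1 = -13
b[3] = 3*(-13) - 1 = -40
b[4] = 3*(-40) - 1 = -121
b[5] = 3*(-121) - 1 = -364
b[6] = 3*(-364) - 1 = -1093
b[7] = 3*(-1093) - 1 = -3280
b[8] = 3*(-3280) - 1 = -9841
b[9] = 3*(-9841) - 1 = -29524
b[10] = 3*(-29524) - 1 = -88573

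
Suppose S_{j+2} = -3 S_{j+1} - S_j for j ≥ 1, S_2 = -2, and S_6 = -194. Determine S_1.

Let S_1 = y.
S_3 = 6 - y
S_4 = -16 + 3y
S_5 = 42 - 8y
S_6 = -110 + 21y
So -110 + 21y = -194, giving y = -4.

-4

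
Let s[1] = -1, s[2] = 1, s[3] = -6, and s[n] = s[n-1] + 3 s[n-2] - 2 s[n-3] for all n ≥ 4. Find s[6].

-12

s[4] = (-6) + 3*1 - 2*(-1) = -1
s[5] = (-1) + 3*(-6) - 2*1 = -21
s[6] = (-21) + 3*(-1) - 2*(-6) = -12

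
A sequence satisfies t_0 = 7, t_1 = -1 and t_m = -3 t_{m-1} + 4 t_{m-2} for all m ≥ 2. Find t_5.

-1633

t_2 = -3(-1) + 4(7) = 31
t_3 = -3(31) + 4(-1) = -97
t_4 = -3(-97) + 4(31) = 415
t_5 = -3(415) + 4(-97) = -1633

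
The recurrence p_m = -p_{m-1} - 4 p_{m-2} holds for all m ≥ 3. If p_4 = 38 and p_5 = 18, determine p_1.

Rearranging, p_{m-2} = (p_m + p_{m-1}) / -4.
p_3 = (18 + 38) / -4 = 56/-4 = -14
p_2 = (38 + (-14)) / -4 = 24/-4 = -6
p_1 = (-14 + (-6)) / -4 = -20/-4 = 5

5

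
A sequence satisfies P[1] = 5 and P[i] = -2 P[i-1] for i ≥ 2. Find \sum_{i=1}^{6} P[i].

P[2] = -2*5 = -10
P[3] = -2*(-10) = 20
P[4] = -2*20 = -40
P[5] = -2*(-40) = 80
P[6] = -2*80 = -160
Sum = 5 + (-10) + 20 + (-40) + 80 + (-160) = -105

-105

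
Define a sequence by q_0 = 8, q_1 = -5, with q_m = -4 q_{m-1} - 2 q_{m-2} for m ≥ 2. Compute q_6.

176

q_2 = -4(-5) - 2(8) = 4
q_3 = -4(4) - 2(-5) = -6
q_4 = -4(-6) - 2(4) = 16
q_5 = -4(16) - 2(-6) = -52
q_6 = -4(-52) - 2(16) = 176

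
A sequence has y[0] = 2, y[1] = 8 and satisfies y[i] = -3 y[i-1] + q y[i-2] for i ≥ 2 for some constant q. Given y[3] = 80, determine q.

4

y[2] = -24 + 2q
y[3] = 72 + 2q
So 72 + 2q = 80, giving q = 4.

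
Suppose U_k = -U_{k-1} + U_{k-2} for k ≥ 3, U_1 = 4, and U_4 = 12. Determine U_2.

8

Let U_2 = v.
U_3 = 4 - v
U_4 = -4 + 2v
So -4 + 2v = 12, giving v = 8.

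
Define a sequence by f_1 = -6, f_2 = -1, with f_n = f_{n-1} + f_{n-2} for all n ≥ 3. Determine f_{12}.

f_3 = (-1) + (-6) = -7
f_4 = (-7) + (-1) = -8
f_5 = (-8) + (-7) = -15
f_6 = (-15) + (-8) = -23
f_7 = (-23) + (-15) = -38
f_8 = (-38) + (-23) = -61
f_9 = (-61) + (-38) = -99
f_{10} = (-99) + (-61) = -160
f_{11} = (-160) + (-99) = -259
f_{12} = (-259) + (-160) = -419

-419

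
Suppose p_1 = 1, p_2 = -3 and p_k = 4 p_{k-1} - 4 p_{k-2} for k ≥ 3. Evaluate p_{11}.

-24576

p_3 = 4*(-3) - 4*1 = -16
p_4 = 4*(-16) - 4*(-3) = -52
p_5 = 4*(-52) - 4*(-16) = -144
p_6 = 4*(-144) - 4*(-52) = -368
p_7 = 4*(-368) - 4*(-144) = -896
p_8 = 4*(-896) - 4*(-368) = -2112
p_9 = 4*(-2112) - 4*(-896) = -4864
p_{10} = 4*(-4864) - 4*(-2112) = -11008
p_{11} = 4*(-11008) - 4*(-4864) = -24576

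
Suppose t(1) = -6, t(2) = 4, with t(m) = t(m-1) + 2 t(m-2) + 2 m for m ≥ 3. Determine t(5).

t(3) = 4 + 2(-6) + 6 = -2
t(4) = (-2) + 2(4) + 8 = 14
t(5) = 14 + 2(-2) + 10 = 20

20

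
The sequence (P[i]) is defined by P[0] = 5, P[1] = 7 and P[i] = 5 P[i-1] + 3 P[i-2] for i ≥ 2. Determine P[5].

P[2] = 5·7 + 3·5 = 50
P[3] = 5·50 + 3·7 = 271
P[4] = 5·271 + 3·50 = 1505
P[5] = 5·1505 + 3·271 = 8338

8338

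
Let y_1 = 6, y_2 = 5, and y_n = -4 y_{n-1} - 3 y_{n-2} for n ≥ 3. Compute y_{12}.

y_3 = -4*5 - 3*6 = -38
y_4 = -4*(-38) - 3*5 = 137
y_5 = -4*137 - 3*(-38) = -434
y_6 = -4*(-434) - 3*137 = 1325
y_7 = -4*1325 - 3*(-434) = -3998
y_8 = -4*(-3998) - 3*1325 = 12017
y_9 = -4*12017 - 3*(-3998) = -36074
y_{10} = -4*(-36074) - 3*12017 = 108245
y_{11} = -4*108245 - 3*(-36074) = -324758
y_{12} = -4*(-324758) - 3*108245 = 974297

974297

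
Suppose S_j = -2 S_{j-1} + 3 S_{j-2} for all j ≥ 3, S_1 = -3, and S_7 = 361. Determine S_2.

-5

Let S_2 = y.
S_3 = -9 - 2y
S_4 = 18 + 7y
S_5 = -63 - 20y
S_6 = 180 + 61y
S_7 = -549 - 182y
So -549 - 182y = 361, giving y = -5.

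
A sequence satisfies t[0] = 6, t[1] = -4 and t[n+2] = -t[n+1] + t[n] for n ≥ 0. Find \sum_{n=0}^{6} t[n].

46

t[2] = -(-4) + 6 = 10
t[3] = -10 + (-4) = -14
t[4] = -(-14) + 10 = 24
t[5] = -24 + (-14) = -38
t[6] = -(-38) + 24 = 62
Sum = 6 + (-4) + 10 + (-14) + 24 + (-38) + 62 = 46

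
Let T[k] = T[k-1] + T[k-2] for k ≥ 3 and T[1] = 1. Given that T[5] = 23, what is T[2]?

Let T[2] = x.
T[3] = 1 + x
T[4] = 1 + 2x
T[5] = 2 + 3x
So 2 + 3x = 23, giving x = 7.

7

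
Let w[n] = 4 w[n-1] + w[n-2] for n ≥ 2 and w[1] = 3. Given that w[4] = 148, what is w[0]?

Let w[0] = x.
w[2] = 12 + x
w[3] = 51 + 4x
w[4] = 216 + 17x
So 216 + 17x = 148, giving x = -4.

-4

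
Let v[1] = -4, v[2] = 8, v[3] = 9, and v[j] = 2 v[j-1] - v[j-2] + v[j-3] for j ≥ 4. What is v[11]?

v[4] = 2(9) - 8 + (-4) = 6
v[5] = 2(6) - 9 + 8 = 11
v[6] = 2(11) - 6 + 9 = 25
v[7] = 2(25) - 11 + 6 = 45
v[8] = 2(45) - 25 + 11 = 76
v[9] = 2(76) - 45 + 25 = 132
v[10] = 2(132) - 76 + 45 = 233
v[11] = 2(233) - 132 + 76 = 410

410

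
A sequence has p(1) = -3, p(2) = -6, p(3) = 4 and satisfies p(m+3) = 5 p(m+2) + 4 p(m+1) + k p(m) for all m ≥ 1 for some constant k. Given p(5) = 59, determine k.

p(4) = -4 - 3k
p(5) = -4 - 21k
So -4 - 21k = 59, giving k = -3.

-3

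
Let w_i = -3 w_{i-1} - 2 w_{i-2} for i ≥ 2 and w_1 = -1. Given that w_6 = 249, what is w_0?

-3

Let w_0 = z.
w_2 = 3 - 2z
w_3 = -7 + 6z
w_4 = 15 - 14z
w_5 = -31 + 30z
w_6 = 63 - 62z
So 63 - 62z = 249, giving z = -3.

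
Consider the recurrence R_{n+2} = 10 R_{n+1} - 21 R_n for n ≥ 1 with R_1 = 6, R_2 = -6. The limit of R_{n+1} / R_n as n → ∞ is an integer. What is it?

The characteristic equation is r^2 - 10r + 21 = 0, which factors as (r - 7)(r - 3) = 0.
So the roots are 7 and 3. Since |7| > |3| and the coefficient of 7^n is non-zero, the ratio tends to 7.

7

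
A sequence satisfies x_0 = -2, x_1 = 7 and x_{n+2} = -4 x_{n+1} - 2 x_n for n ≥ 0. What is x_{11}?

1514272

x_2 = -4·7 - 2·(-2) = -24
x_3 = -4·(-24) - 2·7 = 82
x_4 = -4·82 - 2·(-24) = -280
x_5 = -4·(-280) - 2·82 = 956
x_6 = -4·956 - 2·(-280) = -3264
x_7 = -4·(-3264) - 2·956 = 11144
x_8 = -4·11144 - 2·(-3264) = -38048
x_9 = -4·(-38048) - 2·11144 = 129904
x_{10} = -4·129904 - 2·(-38048) = -443520
x_{11} = -4·(-443520) - 2·129904 = 1514272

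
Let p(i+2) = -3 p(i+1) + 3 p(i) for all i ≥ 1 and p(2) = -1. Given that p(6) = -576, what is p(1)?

Let p(1) = x.
p(3) = 3 + 3x
p(4) = -12 - 9x
p(5) = 45 + 36x
p(6) = -171 - 135x
So -171 - 135x = -576, giving x = 3.

3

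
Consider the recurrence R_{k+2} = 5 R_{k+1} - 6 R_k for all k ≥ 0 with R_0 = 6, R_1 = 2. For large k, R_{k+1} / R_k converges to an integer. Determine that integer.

The characteristic equation is r^2 - 5r + 6 = 0, which factors as (r - 3)(r - 2) = 0.
So the roots are 3 and 2. Since |3| > |2| and the coefficient of 3^k is non-zero, the ratio tends to 3.

3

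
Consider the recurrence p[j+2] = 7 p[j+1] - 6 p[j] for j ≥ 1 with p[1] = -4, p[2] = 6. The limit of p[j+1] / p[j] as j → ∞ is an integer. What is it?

6

The characteristic equation is r^2 - 7r + 6 = 0, which factors as (r - 6)(r - 1) = 0.
So the roots are 6 and 1. Since |6| > |1| and the coefficient of 6^j is non-zero, the ratio tends to 6.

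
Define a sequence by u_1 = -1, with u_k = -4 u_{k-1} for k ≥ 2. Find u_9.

u_2 = -4(-1) = 4
u_3 = -4(4) = -16
u_4 = -4(-16) = 64
u_5 = -4(64) = -256
u_6 = -4(-256) = 1024
u_7 = -4(1024) = -4096
u_8 = -4(-4096) = 16384
u_9 = -4(16384) = -65536

-65536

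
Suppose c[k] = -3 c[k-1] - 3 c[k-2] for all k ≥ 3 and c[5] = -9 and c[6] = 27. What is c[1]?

2

Rearranging, c[k-2] = (c[k] + 3 c[k-1]) / -3.
c[4] = (27 + 3*(-9)) / -3 = 0/-3 = 0
c[3] = (-9 + 3*0) / -3 = -9/-3 = 3
c[2] = (0 + 3*3) / -3 = 9/-3 = -3
c[1] = (3 + 3*(-3)) / -3 = -6/-3 = 2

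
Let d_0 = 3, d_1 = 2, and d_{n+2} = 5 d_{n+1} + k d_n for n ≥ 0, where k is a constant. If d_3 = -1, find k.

-3

d_2 = 10 + 3k
d_3 = 50 + 17k
So 50 + 17k = -1, giving k = -3.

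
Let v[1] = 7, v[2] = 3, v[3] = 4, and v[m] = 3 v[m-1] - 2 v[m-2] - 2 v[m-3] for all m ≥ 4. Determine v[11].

934

v[4] = 3*4 - 2*3 - 2*7 = -8
v[5] = 3*(-8) - 2*4 - 2*3 = -38
v[6] = 3*(-38) - 2*(-8) - 2*4 = -106
v[7] = 3*(-106) - 2*(-38) - 2*(-8) = -226
v[8] = 3*(-226) - 2*(-106) - 2*(-38) = -390
v[9] = 3*(-390) - 2*(-226) - 2*(-106) = -506
v[10] = 3*(-506) - 2*(-390) - 2*(-226) = -286
v[11] = 3*(-286) - 2*(-506) - 2*(-390) = 934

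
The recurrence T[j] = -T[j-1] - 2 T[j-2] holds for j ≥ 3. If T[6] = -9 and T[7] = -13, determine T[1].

Rearranging, T[j-2] = (T[j] + T[j-1]) / -2.
T[5] = (-13 + (-9)) / -2 = -22/-2 = 11
T[4] = (-9 + 11) / -2 = 2/-2 = -1
T[3] = (11 + (-1)) / -2 = 10/-2 = -5
T[2] = (-1 + (-5)) / -2 = -6/-2 = 3
T[1] = (-5 + 3) / -2 = -2/-2 = 1

1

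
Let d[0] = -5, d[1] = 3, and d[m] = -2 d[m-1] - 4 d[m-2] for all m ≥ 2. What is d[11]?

7168

d[2] = -2·3 - 4·(-5) = 14
d[3] = -2·14 - 4·3 = -40
d[4] = -2·(-40) - 4·14 = 24
d[5] = -2·24 - 4·(-40) = 112
d[6] = -2·112 - 4·24 = -320
d[7] = -2·(-320) - 4·112 = 192
d[8] = -2·192 - 4·(-320) = 896
d[9] = -2·896 - 4·192 = -2560
d[10] = -2·(-2560) - 4·896 = 1536
d[11] = -2·1536 - 4·(-2560) = 7168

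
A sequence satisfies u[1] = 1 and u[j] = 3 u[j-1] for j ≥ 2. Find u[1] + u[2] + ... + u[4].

40

u[2] = 3·1 = 3
u[3] = 3·3 = 9
u[4] = 3·9 = 27
Sum = 1 + 3 + 9 + 27 = 40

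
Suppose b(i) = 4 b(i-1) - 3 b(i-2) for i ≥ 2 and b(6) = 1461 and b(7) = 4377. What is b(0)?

Rearranging, b(i-2) = (b(i) - 4 b(i-1)) / -3.
b(5) = (4377 - 4(1461)) / -3 = -1467/-3 = 489
b(4) = (1461 - 4(489)) / -3 = -495/-3 = 165
b(3) = (489 - 4(165)) / -3 = -171/-3 = 57
b(2) = (165 - 4(57)) / -3 = -63/-3 = 21
b(1) = (57 - 4(21)) / -3 = -27/-3 = 9
b(0) = (21 - 4(9)) / -3 = -15/-3 = 5

5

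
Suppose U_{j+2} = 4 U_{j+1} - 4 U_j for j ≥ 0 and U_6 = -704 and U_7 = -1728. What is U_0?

Rearranging, U_{j-2} = (U_j - 4 U_{j-1}) / -4.
U_5 = (-1728 - 4(-704)) / -4 = 1088/-4 = -272
U_4 = (-704 - 4(-272)) / -4 = 384/-4 = -96
U_3 = (-272 - 4(-96)) / -4 = 112/-4 = -28
U_2 = (-96 - 4(-28)) / -4 = 16/-4 = -4
U_1 = (-28 - 4(-4)) / -4 = -12/-4 = 3
U_0 = (-4 - 4(3)) / -4 = -16/-4 = 4

4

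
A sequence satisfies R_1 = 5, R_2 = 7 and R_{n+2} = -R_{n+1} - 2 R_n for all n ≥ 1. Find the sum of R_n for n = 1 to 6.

-8

R_3 = -7 - 2·5 = -17
R_4 = -(-17) - 2·7 = 3
R_5 = -3 - 2·(-17) = 31
R_6 = -31 - 2·3 = -37
Sum = 5 + 7 + (-17) + 3 + 31 + (-37) = -8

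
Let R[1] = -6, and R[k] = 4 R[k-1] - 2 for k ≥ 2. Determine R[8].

-109226

R[2] = 4·(-6) - 2 = -26
R[3] = 4·(-26) - 2 = -106
R[4] = 4·(-106) - 2 = -426
R[5] = 4·(-426) - 2 = -1706
R[6] = 4·(-1706) - 2 = -6826
R[7] = 4·(-6826) - 2 = -27306
R[8] = 4·(-27306) - 2 = -109226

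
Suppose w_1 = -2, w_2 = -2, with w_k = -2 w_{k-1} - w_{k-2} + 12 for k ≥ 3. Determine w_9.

78

w_3 = -2*(-2) - (-2) + 12 = 18
w_4 = -2*18 - (-2) + 12 = -22
w_5 = -2*(-22) - 18 + 12 = 38
w_6 = -2*38 - (-22) + 12 = -42
w_7 = -2*(-42) - 38 + 12 = 58
w_8 = -2*58 - (-42) + 12 = -62
w_9 = -2*(-62) - 58 + 12 = 78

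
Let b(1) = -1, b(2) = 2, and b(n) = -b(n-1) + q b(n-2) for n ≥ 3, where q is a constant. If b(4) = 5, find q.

1

b(3) = -2 - q
b(4) = 2 + 3q
So 2 + 3q = 5, giving q = 1.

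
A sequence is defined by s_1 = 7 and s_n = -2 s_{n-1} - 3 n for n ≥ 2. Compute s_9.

2209

s_2 = -2·7 - 6 = -20
s_3 = -2·(-20) - 9 = 31
s_4 = -2·31 - 12 = -74
s_5 = -2·(-74) - 15 = 133
s_6 = -2·133 - 18 = -284
s_7 = -2·(-284) - 21 = 547
s_8 = -2·547 - 24 = -1118
s_9 = -2·(-1118) - 27 = 2209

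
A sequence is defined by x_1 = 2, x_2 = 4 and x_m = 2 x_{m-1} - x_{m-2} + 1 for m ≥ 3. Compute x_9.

46

x_3 = 2·4 - 2 + 1 = 7
x_4 = 2·7 - 4 + 1 = 11
x_5 = 2·11 - 7 + 1 = 16
x_6 = 2·16 - 11 + 1 = 22
x_7 = 2·22 - 16 + 1 = 29
x_8 = 2·29 - 22 + 1 = 37
x_9 = 2·37 - 29 + 1 = 46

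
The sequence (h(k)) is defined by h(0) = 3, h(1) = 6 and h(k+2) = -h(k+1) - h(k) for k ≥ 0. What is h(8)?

-9

h(2) = -6 - 3 = -9
h(3) = -(-9) - 6 = 3
h(4) = -3 - (-9) = 6
h(5) = -6 - 3 = -9
h(6) = -(-9) - 6 = 3
h(7) = -3 - (-9) = 6
h(8) = -6 - 3 = -9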